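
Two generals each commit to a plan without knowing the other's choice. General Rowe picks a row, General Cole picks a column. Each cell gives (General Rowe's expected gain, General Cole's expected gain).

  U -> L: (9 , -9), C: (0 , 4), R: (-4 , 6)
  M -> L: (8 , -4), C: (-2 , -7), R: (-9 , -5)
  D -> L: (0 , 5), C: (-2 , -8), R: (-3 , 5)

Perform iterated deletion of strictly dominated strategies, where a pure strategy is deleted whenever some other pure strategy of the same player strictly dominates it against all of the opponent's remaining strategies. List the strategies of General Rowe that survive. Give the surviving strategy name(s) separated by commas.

U, D

General Rowe's strategy M is strictly dominated by U (L: 9>8, C: 0>-2, R: -4>-9) and is removed.
General Cole's strategy C is strictly dominated by R (U: 6>4, D: 5>-8) and is removed.
Among the remaining strategies, none is strictly dominated by another pure strategy of the same player, so the elimination stops.
Surviving strategies — General Rowe: {U, D}; General Cole: {L, R}.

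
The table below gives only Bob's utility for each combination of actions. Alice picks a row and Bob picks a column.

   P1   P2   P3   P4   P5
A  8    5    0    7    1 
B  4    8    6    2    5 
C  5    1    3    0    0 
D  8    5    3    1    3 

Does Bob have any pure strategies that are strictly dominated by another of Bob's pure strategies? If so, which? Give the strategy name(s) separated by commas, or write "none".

P1: no other strategy beats it everywhere (P2 at A (8>5); P3 at A (8>0); P4 at A (8>7); P5 at A (8>1)).
P2: no other strategy beats it everywhere (P1 at B (8>4); P3 at A (5>0); P4 at B (8>2); P5 at A (5>1)).
P3: no other strategy beats it everywhere (P1 at B (6>4); P2 at C (3>1); P4 at B (6>2); P5 at B (6>5)).
P4 is strictly dominated by P1 (A: 8>7, B: 4>2, C: 5>0, D: 8>1).
P5 is strictly dominated by P2 (A: 5>1, B: 8>5, C: 1>0, D: 5>3).

P4, P5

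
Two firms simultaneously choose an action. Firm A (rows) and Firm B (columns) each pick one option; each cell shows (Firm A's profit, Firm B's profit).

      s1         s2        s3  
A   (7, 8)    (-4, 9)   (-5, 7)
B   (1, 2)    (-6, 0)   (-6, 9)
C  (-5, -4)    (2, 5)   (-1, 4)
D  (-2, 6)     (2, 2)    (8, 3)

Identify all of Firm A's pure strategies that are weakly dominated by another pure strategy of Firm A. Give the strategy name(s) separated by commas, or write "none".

B, C

A: no other strategy beats it everywhere (B at s1 (7>1); C at s1 (7>-5); D at s1 (7>-2)).
B is weakly dominated by A (s1: 7>1, s2: -4>-6, s3: -5>-6).
C: dominated, since D does at least as well everywhere (s1: -2>-5, s2: 2=2, s3: 8>-1).
D is not dominated — it holds its own against A at s2 (2>-4); B at s2 (2>-6); C at s1 (-2>-5).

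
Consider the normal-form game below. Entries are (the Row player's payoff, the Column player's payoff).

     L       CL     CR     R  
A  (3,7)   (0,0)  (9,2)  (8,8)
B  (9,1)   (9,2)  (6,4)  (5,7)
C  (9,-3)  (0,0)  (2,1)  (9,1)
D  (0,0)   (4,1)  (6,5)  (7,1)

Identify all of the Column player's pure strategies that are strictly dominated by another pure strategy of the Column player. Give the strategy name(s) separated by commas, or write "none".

L, CL

L is strictly dominated by R (A: 8>7, B: 7>1, C: 1>-3, D: 1>0).
CR strictly dominates CL — A: 2>0, B: 4>2, C: 1>0, D: 5>1.
Nothing dominates CR: L at B (4>1); CL at A (2>0); R at C (1=1).
R: no other strategy beats it everywhere (L at A (8>7); CL at A (8>0); CR at A (8>2)).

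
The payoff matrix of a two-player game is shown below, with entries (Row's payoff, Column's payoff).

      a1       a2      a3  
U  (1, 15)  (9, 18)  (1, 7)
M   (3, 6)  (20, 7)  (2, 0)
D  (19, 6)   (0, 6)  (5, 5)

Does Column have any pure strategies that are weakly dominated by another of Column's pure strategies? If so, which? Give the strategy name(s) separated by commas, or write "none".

a1, a3

a1 is weakly dominated by a2 (U: 18>15, M: 7>6, D: 6=6).
a2 is not dominated — it holds its own against a1 at U (18>15); a3 at U (18>7).
a3: dominated, since a1 does at least as well everywhere (U: 15>7, M: 6>0, D: 6>5).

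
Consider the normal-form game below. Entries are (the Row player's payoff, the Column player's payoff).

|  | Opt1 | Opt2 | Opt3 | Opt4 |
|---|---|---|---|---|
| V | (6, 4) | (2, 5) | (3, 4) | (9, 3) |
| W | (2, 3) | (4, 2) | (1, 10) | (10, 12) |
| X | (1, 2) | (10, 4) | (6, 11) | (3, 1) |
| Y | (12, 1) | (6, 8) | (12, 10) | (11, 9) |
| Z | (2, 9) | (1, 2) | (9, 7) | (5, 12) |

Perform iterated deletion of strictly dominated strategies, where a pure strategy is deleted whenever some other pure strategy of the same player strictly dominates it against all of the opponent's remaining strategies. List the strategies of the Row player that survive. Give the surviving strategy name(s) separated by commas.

Y

For the Row player, Y strictly dominates V on the remaining columns (Opt1: 12>6, Opt2: 6>2, Opt3: 12>3, Opt4: 11>9); eliminate V.
Row W is eliminated: Y beats it against every remaining column (Opt1: 12>2, Opt2: 6>4, Opt3: 12>1, Opt4: 11>10).
Row Z is eliminated: Y beats it against every remaining column (Opt1: 12>2, Opt2: 6>1, Opt3: 12>9, Opt4: 11>5).
The Column player's strategy Opt1 is strictly dominated by Opt2 (X: 4>2, Y: 8>1) and is removed.
The Column player's strategy Opt2 is strictly dominated by Opt3 (X: 11>4, Y: 10>8) and is removed.
For the Row player, Y strictly dominates X on the remaining columns (Opt3: 12>6, Opt4: 11>3); eliminate X.
The Column player's strategy Opt4 is strictly dominated by Opt3 (Y: 10>9) and is removed.
Among the remaining strategies, none is strictly dominated by another pure strategy of the same player, so the elimination stops.
Surviving strategies — the Row player: {Y}; the Column player: {Opt3}.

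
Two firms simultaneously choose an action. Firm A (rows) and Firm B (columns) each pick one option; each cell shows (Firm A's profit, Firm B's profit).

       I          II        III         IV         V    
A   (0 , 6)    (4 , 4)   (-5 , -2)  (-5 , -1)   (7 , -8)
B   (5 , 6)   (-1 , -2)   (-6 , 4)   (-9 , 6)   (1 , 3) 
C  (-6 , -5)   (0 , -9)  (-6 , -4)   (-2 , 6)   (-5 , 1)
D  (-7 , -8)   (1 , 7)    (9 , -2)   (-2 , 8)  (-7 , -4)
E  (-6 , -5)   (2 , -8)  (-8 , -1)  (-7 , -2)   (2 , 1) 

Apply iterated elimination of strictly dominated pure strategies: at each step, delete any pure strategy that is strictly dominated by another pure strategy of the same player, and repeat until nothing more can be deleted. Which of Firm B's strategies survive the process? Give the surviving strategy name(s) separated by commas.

I, II, IV

Row E is eliminated: A beats it against every remaining column (I: 0>-6, II: 4>2, III: -5>-8, IV: -5>-7, V: 7>2).
For Firm B, IV strictly dominates III on the remaining rows (A: -1>-2, B: 6>4, C: 6>-4, D: 8>-2); eliminate III.
Firm B's strategy V is strictly dominated by IV (A: -1>-8, B: 6>3, C: 6>1, D: 8>-4) and is removed.
Among the remaining strategies, none is strictly dominated by another pure strategy of the same player, so the elimination stops.
Surviving strategies — Firm A: {A, B, C, D}; Firm B: {I, II, IV}.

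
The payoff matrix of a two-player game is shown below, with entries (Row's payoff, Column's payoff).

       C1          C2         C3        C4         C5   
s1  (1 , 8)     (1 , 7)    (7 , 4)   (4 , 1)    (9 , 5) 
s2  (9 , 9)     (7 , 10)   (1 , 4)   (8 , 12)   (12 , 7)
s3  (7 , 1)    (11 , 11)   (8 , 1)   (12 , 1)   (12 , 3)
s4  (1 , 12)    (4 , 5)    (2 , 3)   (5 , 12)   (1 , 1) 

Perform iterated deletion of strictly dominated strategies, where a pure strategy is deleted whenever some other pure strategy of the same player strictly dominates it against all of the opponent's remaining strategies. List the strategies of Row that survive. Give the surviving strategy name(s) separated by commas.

s3

Row s1 is eliminated: s3 beats it against every remaining column (C1: 7>1, C2: 11>1, C3: 8>7, C4: 12>4, C5: 12>9).
For Row, s3 strictly dominates s4 on the remaining columns (C1: 7>1, C2: 11>4, C3: 8>2, C4: 12>5, C5: 12>1); eliminate s4.
For Column, C2 strictly dominates C1 on the remaining rows (s2: 10>9, s3: 11>1); eliminate C1.
Column's strategy C3 is strictly dominated by C2 (s2: 10>4, s3: 11>1) and is removed.
Column's strategy C5 is strictly dominated by C2 (s2: 10>7, s3: 11>3) and is removed.
For Row, s3 strictly dominates s2 on the remaining columns (C2: 11>7, C4: 12>8); eliminate s2.
Column's strategy C4 is strictly dominated by C2 (s3: 11>1) and is removed.
Among the remaining strategies, none is strictly dominated by another pure strategy of the same player, so the elimination stops.
Surviving strategies — Row: {s3}; Column: {C2}.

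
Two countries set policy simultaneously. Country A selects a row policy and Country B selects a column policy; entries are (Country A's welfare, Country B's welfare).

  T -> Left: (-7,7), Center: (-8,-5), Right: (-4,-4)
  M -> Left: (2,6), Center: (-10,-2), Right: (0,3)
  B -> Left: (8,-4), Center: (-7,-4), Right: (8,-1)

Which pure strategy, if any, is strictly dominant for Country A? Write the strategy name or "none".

B vs T: Left: 8>-7, Center: -7>-8, Right: 8>-4.
B vs M: Left: 8>2, Center: -7>-10, Right: 8>0.
B strictly beats every other strategy against every opponent action, so it is strictly dominant.

B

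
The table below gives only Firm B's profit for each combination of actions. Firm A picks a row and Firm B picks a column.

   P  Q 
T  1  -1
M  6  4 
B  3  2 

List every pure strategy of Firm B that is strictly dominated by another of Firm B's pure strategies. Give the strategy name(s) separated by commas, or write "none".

Nothing dominates P: Q at T (1>-1).
Q: dominated, since P does at least as well everywhere (T: 1>-1, M: 6>4, B: 3>2).

Q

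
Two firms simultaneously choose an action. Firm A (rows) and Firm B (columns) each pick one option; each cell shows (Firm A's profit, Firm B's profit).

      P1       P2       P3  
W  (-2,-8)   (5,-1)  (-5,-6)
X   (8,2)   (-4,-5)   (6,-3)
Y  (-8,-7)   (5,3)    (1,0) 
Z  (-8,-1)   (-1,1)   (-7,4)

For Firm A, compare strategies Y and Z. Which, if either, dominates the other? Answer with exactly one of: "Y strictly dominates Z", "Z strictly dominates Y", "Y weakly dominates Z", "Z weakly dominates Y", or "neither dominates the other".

Y weakly dominates Z

Compare Y to Z across every action of Firm B: P1: -8=-8, P2: 5>-1, P3: 1>-7.
Y is at least as good everywhere and strictly better somewhere (tied only at P1), so Y weakly but not strictly dominates Z.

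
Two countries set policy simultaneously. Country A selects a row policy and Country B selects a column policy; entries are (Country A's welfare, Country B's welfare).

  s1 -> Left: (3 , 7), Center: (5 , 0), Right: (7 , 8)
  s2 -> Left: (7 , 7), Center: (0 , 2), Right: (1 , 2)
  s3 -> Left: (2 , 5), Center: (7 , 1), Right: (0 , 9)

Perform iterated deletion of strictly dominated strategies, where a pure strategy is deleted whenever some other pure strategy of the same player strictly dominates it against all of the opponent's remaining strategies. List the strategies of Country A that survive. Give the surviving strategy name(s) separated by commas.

s1, s2

For Country B, Left strictly dominates Center on the remaining rows (s1: 7>0, s2: 7>2, s3: 5>1); eliminate Center.
Row s3 is eliminated: s1 beats it against every remaining column (Left: 3>2, Right: 7>0).
Among the remaining strategies, none is strictly dominated by another pure strategy of the same player, so the elimination stops.
Surviving strategies — Country A: {s1, s2}; Country B: {Left, Right}.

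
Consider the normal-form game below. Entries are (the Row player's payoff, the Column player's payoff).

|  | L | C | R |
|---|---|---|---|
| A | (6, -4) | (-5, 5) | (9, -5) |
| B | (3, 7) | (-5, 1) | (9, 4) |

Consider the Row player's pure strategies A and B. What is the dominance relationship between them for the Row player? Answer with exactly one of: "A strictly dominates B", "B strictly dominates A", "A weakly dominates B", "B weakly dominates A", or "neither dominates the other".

A weakly dominates B

Compare A to B across each opponent action: L: 6>3, C: -5=-5, R: 9=9.
A is at least as good everywhere and strictly better somewhere (tied only at C, R), so A weakly but not strictly dominates B.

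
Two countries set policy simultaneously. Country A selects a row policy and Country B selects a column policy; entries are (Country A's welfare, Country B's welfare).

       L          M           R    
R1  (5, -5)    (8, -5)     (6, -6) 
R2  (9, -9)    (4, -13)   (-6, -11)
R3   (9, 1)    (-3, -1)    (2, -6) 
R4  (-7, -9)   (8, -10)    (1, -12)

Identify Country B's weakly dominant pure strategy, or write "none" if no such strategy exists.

L vs M: R1: -5=-5, R2: -9>-13, R3: 1>-1, R4: -9>-10.
L vs R: R1: -5>-6, R2: -9>-11, R3: 1>-6, R4: -9>-12.
L is at least as good as every other strategy against every opponent action, so it is weakly dominant.

L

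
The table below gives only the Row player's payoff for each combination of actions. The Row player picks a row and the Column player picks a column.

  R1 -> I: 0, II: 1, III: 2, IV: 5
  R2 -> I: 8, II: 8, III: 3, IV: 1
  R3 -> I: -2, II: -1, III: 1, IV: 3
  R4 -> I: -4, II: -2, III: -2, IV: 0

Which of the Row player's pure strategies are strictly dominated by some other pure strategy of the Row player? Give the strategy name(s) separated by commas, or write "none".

R3, R4

R1 is not dominated — it holds its own against R2 at IV (5>1); R3 at I (0>-2); R4 at I (0>-4).
R2 is not dominated — it holds its own against R1 at I (8>0); R3 at I (8>-2); R4 at I (8>-4).
R3 is strictly dominated by R1 (I: 0>-2, II: 1>-1, III: 2>1, IV: 5>3).
R4 is strictly dominated by R1 (I: 0>-4, II: 1>-2, III: 2>-2, IV: 5>0).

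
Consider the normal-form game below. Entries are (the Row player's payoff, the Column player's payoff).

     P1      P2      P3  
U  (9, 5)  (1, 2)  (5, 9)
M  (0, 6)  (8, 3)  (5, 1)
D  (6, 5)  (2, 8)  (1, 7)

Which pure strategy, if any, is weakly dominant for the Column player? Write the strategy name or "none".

none

P1 fails to dominate P2 at D (5<8).
P2 fails to dominate P1 at U (2<5).
P3 fails to dominate P1 at M (1<6).
No single strategy dominates all the others.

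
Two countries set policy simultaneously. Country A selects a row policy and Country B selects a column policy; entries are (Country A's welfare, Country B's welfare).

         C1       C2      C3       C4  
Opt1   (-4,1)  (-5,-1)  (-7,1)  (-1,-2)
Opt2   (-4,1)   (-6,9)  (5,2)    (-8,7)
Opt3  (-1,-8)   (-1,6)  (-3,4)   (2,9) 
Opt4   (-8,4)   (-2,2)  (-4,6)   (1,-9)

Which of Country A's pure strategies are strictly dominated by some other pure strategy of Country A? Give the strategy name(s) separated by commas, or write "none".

Opt1, Opt4

Opt3 strictly dominates Opt1 — C1: -1>-4, C2: -1>-5, C3: -3>-7, C4: 2>-1.
Opt2: no other strategy beats it everywhere (Opt1 at C1 (-4=-4); Opt3 at C3 (5>-3); Opt4 at C1 (-4>-8)).
Nothing dominates Opt3: Opt1 at C1 (-1>-4); Opt2 at C1 (-1>-4); Opt4 at C1 (-1>-8).
Opt4 is strictly dominated by Opt3 (C1: -1>-8, C2: -1>-2, C3: -3>-4, C4: 2>1).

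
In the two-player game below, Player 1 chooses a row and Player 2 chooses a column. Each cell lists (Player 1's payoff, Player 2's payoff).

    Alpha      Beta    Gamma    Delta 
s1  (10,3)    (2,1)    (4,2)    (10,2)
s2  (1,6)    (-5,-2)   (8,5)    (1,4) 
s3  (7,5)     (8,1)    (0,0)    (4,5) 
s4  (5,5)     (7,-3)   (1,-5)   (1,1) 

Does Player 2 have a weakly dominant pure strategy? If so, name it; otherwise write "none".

Alpha

Alpha vs Beta: s1: 3>1, s2: 6>-2, s3: 5>1, s4: 5>-3.
Alpha vs Gamma: s1: 3>2, s2: 6>5, s3: 5>0, s4: 5>-5.
Alpha vs Delta: s1: 3>2, s2: 6>4, s3: 5=5, s4: 5>1.
Alpha is at least as good as every other strategy against every opponent action, so it is weakly dominant.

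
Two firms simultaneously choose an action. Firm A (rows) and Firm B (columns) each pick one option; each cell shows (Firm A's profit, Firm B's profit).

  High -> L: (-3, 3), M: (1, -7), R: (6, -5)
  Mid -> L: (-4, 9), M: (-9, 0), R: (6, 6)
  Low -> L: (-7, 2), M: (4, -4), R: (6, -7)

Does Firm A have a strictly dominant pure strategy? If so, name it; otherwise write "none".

High fails to dominate Mid at R (6=6).
Mid fails to dominate High at L (-4<-3).
Low fails to dominate High at L (-7<-3).
No single strategy dominates all the others.

none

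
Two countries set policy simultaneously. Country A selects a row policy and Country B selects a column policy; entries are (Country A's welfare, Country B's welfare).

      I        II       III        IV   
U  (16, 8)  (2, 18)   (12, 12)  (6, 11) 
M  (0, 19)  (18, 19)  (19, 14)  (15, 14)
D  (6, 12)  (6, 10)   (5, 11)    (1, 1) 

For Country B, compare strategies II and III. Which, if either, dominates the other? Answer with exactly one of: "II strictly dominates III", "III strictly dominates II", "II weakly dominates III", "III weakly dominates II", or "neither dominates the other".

II's payoffs vs III's, by Country A's action — U: 18>12, M: 19>14, D: 10<11.
II does better at U, M but worse at D; neither strategy dominates the other.

neither dominates the other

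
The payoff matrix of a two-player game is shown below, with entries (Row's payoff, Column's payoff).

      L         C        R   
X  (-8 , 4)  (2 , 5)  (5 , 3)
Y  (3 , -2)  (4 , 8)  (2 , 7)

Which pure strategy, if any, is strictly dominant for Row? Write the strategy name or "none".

X fails to dominate Y at L (-8<3).
Y fails to dominate X at R (2<5).
No single strategy dominates all the others.

none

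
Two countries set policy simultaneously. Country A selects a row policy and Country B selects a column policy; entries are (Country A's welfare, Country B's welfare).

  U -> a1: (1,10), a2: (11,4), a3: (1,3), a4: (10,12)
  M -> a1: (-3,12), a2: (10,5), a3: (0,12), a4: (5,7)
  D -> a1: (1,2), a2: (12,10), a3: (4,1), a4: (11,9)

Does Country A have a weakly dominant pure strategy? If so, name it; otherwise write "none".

D

D vs U: a1: 1=1, a2: 12>11, a3: 4>1, a4: 11>10.
D vs M: a1: 1>-3, a2: 12>10, a3: 4>0, a4: 11>5.
D is at least as good as every other strategy against every opponent action, so it is weakly dominant.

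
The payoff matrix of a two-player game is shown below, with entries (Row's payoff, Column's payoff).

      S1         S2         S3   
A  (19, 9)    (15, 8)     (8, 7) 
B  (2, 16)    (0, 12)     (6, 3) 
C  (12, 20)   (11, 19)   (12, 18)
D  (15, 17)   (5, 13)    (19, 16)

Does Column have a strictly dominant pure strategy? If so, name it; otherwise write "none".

S1

S1 vs S2: A: 9>8, B: 16>12, C: 20>19, D: 17>13.
S1 vs S3: A: 9>7, B: 16>3, C: 20>18, D: 17>16.
S1 strictly beats every other strategy against every opponent action, so it is strictly dominant.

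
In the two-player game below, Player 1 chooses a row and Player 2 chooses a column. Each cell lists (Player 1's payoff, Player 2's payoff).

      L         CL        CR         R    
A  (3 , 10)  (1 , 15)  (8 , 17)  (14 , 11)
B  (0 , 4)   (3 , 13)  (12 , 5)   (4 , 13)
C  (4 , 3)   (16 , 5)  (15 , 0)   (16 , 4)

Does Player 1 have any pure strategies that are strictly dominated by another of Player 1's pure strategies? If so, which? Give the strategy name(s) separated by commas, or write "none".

A is strictly dominated by C (L: 4>3, CL: 16>1, CR: 15>8, R: 16>14).
B: dominated, since C does at least as well everywhere (L: 4>0, CL: 16>3, CR: 15>12, R: 16>4).
C is not dominated — it holds its own against A at L (4>3); B at L (4>0).

A, B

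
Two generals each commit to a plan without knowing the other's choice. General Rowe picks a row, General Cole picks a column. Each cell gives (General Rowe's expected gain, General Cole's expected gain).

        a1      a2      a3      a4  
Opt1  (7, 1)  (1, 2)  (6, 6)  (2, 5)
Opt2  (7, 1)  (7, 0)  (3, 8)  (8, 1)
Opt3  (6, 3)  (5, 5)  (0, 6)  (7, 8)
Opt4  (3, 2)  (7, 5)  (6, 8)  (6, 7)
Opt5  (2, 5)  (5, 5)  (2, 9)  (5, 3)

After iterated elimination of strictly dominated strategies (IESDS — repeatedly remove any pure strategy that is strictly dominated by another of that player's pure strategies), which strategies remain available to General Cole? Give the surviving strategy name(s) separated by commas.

For General Rowe, Opt2 strictly dominates Opt3 on the remaining columns (a1: 7>6, a2: 7>5, a3: 3>0, a4: 8>7); eliminate Opt3.
For General Rowe, Opt2 strictly dominates Opt5 on the remaining columns (a1: 7>2, a2: 7>5, a3: 3>2, a4: 8>5); eliminate Opt5.
Column a1 is eliminated: a3 beats it against every remaining row (Opt1: 6>1, Opt2: 8>1, Opt4: 8>2).
For General Cole, a3 strictly dominates a2 on the remaining rows (Opt1: 6>2, Opt2: 8>0, Opt4: 8>5); eliminate a2.
Column a4 is eliminated: a3 beats it against every remaining row (Opt1: 6>5, Opt2: 8>1, Opt4: 8>7).
Row Opt2 is eliminated: Opt1 beats it against every remaining column (a3: 6>3).
Among the remaining strategies, none is strictly dominated by another pure strategy of the same player, so the elimination stops.
Surviving strategies — General Rowe: {Opt1, Opt4}; General Cole: {a3}.

a3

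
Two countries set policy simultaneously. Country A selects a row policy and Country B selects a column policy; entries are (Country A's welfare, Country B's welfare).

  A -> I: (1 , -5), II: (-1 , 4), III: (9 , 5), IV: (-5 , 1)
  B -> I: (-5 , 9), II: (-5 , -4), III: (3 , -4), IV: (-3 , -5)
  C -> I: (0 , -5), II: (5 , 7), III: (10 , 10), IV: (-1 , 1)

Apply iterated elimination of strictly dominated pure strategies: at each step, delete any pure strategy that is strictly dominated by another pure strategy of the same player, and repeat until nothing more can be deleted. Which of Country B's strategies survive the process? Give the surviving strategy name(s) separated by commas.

Country A's strategy B is strictly dominated by C (I: 0>-5, II: 5>-5, III: 10>3, IV: -1>-3) and is removed.
For Country B, II strictly dominates I on the remaining rows (A: 4>-5, C: 7>-5); eliminate I.
Country A's strategy A is strictly dominated by C (II: 5>-1, III: 10>9, IV: -1>-5) and is removed.
Country B's strategy II is strictly dominated by III (C: 10>7) and is removed.
Column IV is eliminated: III beats it against every remaining row (C: 10>1).
Among the remaining strategies, none is strictly dominated by another pure strategy of the same player, so the elimination stops.
Surviving strategies — Country A: {C}; Country B: {III}.

III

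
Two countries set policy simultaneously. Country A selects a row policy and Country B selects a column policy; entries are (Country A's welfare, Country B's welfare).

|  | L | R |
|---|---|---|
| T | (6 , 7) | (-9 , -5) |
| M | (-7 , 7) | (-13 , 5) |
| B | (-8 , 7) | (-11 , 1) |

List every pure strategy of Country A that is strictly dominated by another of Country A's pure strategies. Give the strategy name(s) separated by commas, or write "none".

T: no other strategy beats it everywhere (M at L (6>-7); B at L (6>-8)).
M: dominated, since T does at least as well everywhere (L: 6>-7, R: -9>-13).
B: dominated, since T does at least as well everywhere (L: 6>-8, R: -9>-11).

M, B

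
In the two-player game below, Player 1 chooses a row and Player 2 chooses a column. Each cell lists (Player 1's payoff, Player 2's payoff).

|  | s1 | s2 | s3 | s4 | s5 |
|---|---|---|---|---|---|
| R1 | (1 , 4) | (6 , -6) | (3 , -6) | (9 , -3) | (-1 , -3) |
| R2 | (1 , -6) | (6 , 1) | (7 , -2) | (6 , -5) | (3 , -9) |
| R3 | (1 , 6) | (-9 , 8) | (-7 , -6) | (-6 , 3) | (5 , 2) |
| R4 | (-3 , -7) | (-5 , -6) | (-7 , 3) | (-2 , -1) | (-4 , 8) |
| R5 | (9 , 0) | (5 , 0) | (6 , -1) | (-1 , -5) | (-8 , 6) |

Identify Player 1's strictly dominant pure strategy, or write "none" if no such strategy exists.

none

R1 fails to dominate R2 at s1 (1=1).
R2 fails to dominate R1 at s1 (1=1).
R3 fails to dominate R1 at s1 (1=1).
R4 fails to dominate R1 at s1 (-3<1).
R5 fails to dominate R1 at s2 (5<6).
No single strategy dominates all the others.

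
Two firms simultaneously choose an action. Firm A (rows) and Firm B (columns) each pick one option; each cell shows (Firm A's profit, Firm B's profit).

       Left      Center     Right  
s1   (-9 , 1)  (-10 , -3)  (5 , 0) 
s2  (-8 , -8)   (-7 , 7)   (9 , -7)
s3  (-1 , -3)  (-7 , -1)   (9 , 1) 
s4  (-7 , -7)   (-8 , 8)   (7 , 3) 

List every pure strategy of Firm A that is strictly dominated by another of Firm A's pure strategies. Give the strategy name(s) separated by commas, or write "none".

s1, s4

s1 is strictly dominated by s2 (Left: -8>-9, Center: -7>-10, Right: 9>5).
s2 is not dominated — it holds its own against s1 at Left (-8>-9); s3 at Center (-7=-7); s4 at Center (-7>-8).
s3: no other strategy beats it everywhere (s1 at Left (-1>-9); s2 at Left (-1>-8); s4 at Left (-1>-7)).
s4: dominated, since s3 does at least as well everywhere (Left: -1>-7, Center: -7>-8, Right: 9>7).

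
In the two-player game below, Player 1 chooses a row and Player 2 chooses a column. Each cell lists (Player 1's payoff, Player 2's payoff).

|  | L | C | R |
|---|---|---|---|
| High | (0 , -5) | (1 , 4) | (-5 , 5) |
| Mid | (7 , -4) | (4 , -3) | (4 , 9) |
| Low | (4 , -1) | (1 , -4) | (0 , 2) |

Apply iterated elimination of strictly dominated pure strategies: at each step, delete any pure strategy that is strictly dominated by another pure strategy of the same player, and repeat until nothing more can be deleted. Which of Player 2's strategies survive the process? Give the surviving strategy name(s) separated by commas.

R

For Player 1, Mid strictly dominates High on the remaining columns (L: 7>0, C: 4>1, R: 4>-5); eliminate High.
Player 1's strategy Low is strictly dominated by Mid (L: 7>4, C: 4>1, R: 4>0) and is removed.
Column L is eliminated: C beats it against every remaining row (Mid: -3>-4).
For Player 2, R strictly dominates C on the remaining rows (Mid: 9>-3); eliminate C.
Among the remaining strategies, none is strictly dominated by another pure strategy of the same player, so the elimination stops.
Surviving strategies — Player 1: {Mid}; Player 2: {R}.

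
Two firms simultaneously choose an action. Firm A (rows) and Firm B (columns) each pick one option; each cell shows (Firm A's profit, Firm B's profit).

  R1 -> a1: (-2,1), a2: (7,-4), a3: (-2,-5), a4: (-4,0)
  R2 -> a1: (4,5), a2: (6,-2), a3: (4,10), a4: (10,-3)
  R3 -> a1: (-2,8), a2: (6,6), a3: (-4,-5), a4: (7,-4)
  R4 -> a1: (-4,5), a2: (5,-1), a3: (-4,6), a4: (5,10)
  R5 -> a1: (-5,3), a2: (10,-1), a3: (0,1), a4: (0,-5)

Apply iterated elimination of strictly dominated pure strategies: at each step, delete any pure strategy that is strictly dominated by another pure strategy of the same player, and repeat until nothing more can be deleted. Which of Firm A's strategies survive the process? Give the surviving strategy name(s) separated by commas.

Firm A's strategy R4 is strictly dominated by R2 (a1: 4>-4, a2: 6>5, a3: 4>-4, a4: 10>5) and is removed.
Firm B's strategy a2 is strictly dominated by a1 (R1: 1>-4, R2: 5>-2, R3: 8>6, R5: 3>-1) and is removed.
Row R1 is eliminated: R2 beats it against every remaining column (a1: 4>-2, a3: 4>-2, a4: 10>-4).
Firm A's strategy R3 is strictly dominated by R2 (a1: 4>-2, a3: 4>-4, a4: 10>7) and is removed.
Firm A's strategy R5 is strictly dominated by R2 (a1: 4>-5, a3: 4>0, a4: 10>0) and is removed.
Firm B's strategy a1 is strictly dominated by a3 (R2: 10>5) and is removed.
For Firm B, a3 strictly dominates a4 on the remaining rows (R2: 10>-3); eliminate a4.
Among the remaining strategies, none is strictly dominated by another pure strategy of the same player, so the elimination stops.
Surviving strategies — Firm A: {R2}; Firm B: {a3}.

R2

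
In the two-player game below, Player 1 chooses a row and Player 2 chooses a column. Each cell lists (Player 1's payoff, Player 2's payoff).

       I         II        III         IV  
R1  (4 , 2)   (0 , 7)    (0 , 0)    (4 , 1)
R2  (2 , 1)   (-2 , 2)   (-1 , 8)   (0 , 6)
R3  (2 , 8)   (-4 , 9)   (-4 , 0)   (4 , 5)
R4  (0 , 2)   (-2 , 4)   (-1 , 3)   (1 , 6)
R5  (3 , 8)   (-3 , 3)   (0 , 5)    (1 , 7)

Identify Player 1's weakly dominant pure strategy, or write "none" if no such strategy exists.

R1 vs R2: I: 4>2, II: 0>-2, III: 0>-1, IV: 4>0.
R1 vs R3: I: 4>2, II: 0>-4, III: 0>-4, IV: 4=4.
R1 vs R4: I: 4>0, II: 0>-2, III: 0>-1, IV: 4>1.
R1 vs R5: I: 4>3, II: 0>-3, III: 0=0, IV: 4>1.
R1 is at least as good as every other strategy against every opponent action, so it is weakly dominant.

R1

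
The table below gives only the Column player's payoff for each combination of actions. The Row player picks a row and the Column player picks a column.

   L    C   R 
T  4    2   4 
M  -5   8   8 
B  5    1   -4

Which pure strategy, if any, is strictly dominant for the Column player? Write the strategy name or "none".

none

L fails to dominate C at M (-5<8).
C fails to dominate L at T (2<4).
R fails to dominate L at T (4=4).
No single strategy dominates all the others.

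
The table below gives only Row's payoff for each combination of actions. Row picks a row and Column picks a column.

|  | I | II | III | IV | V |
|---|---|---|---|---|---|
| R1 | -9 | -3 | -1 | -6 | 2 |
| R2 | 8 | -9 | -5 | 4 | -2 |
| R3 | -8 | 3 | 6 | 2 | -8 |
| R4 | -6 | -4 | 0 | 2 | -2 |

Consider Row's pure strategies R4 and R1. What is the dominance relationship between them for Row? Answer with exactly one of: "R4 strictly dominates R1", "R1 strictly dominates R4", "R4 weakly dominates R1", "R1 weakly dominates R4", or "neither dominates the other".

R4's payoffs vs R1's, by Column's action — I: -6>-9, II: -4<-3, III: 0>-1, IV: 2>-6, V: -2<2.
R4 does better at I, III, IV but worse at II, V; neither strategy dominates the other.

neither dominates the other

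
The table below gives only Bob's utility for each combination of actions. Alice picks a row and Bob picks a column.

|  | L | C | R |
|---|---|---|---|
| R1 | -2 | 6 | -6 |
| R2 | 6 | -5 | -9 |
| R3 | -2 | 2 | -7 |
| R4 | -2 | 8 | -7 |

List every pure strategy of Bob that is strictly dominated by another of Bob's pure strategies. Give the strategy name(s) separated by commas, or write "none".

L: no other strategy beats it everywhere (C at R2 (6>-5); R at R1 (-2>-6)).
C: no other strategy beats it everywhere (L at R1 (6>-2); R at R1 (6>-6)).
R is strictly dominated by L (R1: -2>-6, R2: 6>-9, R3: -2>-7, R4: -2>-7).

R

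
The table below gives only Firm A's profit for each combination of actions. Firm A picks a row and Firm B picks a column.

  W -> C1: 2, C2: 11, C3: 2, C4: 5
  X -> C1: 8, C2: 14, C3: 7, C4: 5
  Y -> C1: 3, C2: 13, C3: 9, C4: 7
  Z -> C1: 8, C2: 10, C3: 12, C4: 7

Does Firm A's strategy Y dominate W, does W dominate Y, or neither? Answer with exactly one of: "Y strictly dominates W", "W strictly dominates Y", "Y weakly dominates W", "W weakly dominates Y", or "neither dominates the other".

Y's payoffs vs W's, by Firm B's action — C1: 3>2, C2: 13>11, C3: 9>2, C4: 7>5.
Y gives a strictly higher payoff against every action of Firm B, so Y strictly dominates W.

Y strictly dominates W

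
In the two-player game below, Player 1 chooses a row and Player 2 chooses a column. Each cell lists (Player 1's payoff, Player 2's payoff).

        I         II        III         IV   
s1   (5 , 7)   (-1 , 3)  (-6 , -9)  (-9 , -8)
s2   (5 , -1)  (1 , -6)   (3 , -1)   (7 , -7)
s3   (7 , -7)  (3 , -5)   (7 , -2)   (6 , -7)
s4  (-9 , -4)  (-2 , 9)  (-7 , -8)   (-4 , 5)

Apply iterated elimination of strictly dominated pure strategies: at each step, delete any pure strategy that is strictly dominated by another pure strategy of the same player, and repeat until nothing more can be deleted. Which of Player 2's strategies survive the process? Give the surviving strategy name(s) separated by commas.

Row s1 is eliminated: s3 beats it against every remaining column (I: 7>5, II: 3>-1, III: 7>-6, IV: 6>-9).
Row s4 is eliminated: s2 beats it against every remaining column (I: 5>-9, II: 1>-2, III: 3>-7, IV: 7>-4).
Player 2's strategy II is strictly dominated by III (s2: -1>-6, s3: -2>-5) and is removed.
Player 2's strategy IV is strictly dominated by III (s2: -1>-7, s3: -2>-7) and is removed.
Row s2 is eliminated: s3 beats it against every remaining column (I: 7>5, III: 7>3).
For Player 2, III strictly dominates I on the remaining rows (s3: -2>-7); eliminate I.
Among the remaining strategies, none is strictly dominated by another pure strategy of the same player, so the elimination stops.
Surviving strategies — Player 1: {s3}; Player 2: {III}.

III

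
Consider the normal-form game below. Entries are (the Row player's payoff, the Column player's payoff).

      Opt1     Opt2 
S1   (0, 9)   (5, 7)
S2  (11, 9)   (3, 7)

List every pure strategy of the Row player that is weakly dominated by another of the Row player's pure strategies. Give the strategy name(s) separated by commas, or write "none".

S1 is not dominated — it holds its own against S2 at Opt2 (5>3).
Nothing dominates S2: S1 at Opt1 (11>0).

none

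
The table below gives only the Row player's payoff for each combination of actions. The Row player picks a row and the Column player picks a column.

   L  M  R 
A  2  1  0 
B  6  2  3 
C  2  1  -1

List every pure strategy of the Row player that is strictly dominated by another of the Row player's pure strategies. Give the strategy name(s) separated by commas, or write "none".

B strictly dominates A — L: 6>2, M: 2>1, R: 3>0.
B is not dominated — it holds its own against A at L (6>2); C at L (6>2).
C is strictly dominated by B (L: 6>2, M: 2>1, R: 3>-1).

A, C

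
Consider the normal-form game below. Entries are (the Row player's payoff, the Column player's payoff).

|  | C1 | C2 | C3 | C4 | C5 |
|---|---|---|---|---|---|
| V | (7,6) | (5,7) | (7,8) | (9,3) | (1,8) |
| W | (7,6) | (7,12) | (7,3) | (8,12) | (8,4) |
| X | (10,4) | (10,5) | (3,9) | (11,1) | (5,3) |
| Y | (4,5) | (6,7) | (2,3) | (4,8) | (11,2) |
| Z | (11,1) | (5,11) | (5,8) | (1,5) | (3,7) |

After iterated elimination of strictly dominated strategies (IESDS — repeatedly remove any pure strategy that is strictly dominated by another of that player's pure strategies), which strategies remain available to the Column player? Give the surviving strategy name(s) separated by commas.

The Column player's strategy C1 is strictly dominated by C2 (V: 7>6, W: 12>6, X: 5>4, Y: 7>5, Z: 11>1) and is removed.
The Row player's strategy Z is strictly dominated by W (C2: 7>5, C3: 7>5, C4: 8>1, C5: 8>3) and is removed.
Among the remaining strategies, none is strictly dominated by another pure strategy of the same player, so the elimination stops.
Surviving strategies — the Row player: {V, W, X, Y}; the Column player: {C2, C3, C4, C5}.

C2, C3, C4, C5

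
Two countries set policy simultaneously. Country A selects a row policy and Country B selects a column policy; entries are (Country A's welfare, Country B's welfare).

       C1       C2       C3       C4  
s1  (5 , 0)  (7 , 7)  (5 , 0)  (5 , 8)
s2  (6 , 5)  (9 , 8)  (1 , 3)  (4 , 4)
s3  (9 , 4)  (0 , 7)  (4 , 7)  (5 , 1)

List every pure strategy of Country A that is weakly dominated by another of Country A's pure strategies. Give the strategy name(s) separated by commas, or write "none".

none

Nothing dominates s1: s2 at C3 (5>1); s3 at C2 (7>0).
s2: no other strategy beats it everywhere (s1 at C1 (6>5); s3 at C2 (9>0)).
s3: no other strategy beats it everywhere (s1 at C1 (9>5); s2 at C1 (9>6)).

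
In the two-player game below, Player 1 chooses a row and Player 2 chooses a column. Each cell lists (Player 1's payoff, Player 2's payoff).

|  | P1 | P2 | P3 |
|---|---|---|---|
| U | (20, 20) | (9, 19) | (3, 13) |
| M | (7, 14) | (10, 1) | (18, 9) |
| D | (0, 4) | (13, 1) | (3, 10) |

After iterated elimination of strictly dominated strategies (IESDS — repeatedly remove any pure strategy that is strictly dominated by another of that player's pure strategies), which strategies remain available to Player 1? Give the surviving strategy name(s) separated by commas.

Column P2 is eliminated: P1 beats it against every remaining row (U: 20>19, M: 14>1, D: 4>1).
Player 1's strategy D is strictly dominated by M (P1: 7>0, P3: 18>3) and is removed.
Column P3 is eliminated: P1 beats it against every remaining row (U: 20>13, M: 14>9).
Player 1's strategy M is strictly dominated by U (P1: 20>7) and is removed.
Among the remaining strategies, none is strictly dominated by another pure strategy of the same player, so the elimination stops.
Surviving strategies — Player 1: {U}; Player 2: {P1}.

U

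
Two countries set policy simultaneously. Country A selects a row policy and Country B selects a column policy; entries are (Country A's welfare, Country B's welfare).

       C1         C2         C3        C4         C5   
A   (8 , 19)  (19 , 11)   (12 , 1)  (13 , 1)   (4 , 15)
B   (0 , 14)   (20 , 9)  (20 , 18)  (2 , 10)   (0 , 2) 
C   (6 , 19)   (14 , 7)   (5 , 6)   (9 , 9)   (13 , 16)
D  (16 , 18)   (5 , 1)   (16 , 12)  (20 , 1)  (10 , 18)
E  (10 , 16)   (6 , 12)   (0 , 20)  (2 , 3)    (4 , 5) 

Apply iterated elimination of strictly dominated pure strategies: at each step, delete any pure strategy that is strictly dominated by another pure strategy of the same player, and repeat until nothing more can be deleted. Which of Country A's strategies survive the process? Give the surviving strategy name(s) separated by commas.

B, C, D

For Country B, C1 strictly dominates C2 on the remaining rows (A: 19>11, B: 14>9, C: 19>7, D: 18>1, E: 16>12); eliminate C2.
Row A is eliminated: D beats it against every remaining column (C1: 16>8, C3: 16>12, C4: 20>13, C5: 10>4).
Row E is eliminated: D beats it against every remaining column (C1: 16>10, C3: 16>0, C4: 20>2, C5: 10>4).
Country B's strategy C4 is strictly dominated by C1 (B: 14>10, C: 19>9, D: 18>1) and is removed.
Among the remaining strategies, none is strictly dominated by another pure strategy of the same player, so the elimination stops.
Surviving strategies — Country A: {B, C, D}; Country B: {C1, C3, C5}.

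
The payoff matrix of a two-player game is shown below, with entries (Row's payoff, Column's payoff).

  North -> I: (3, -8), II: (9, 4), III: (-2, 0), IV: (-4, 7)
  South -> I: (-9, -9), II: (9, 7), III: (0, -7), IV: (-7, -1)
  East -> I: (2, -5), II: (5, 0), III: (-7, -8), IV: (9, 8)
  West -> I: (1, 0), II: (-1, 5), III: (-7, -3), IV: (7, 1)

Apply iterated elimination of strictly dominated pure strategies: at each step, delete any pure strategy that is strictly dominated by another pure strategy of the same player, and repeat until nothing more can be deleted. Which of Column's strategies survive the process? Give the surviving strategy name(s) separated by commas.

II, IV

For Column, II strictly dominates I on the remaining rows (North: 4>-8, South: 7>-9, East: 0>-5, West: 5>0); eliminate I.
Column's strategy III is strictly dominated by II (North: 4>0, South: 7>-7, East: 0>-8, West: 5>-3) and is removed.
Row West is eliminated: East beats it against every remaining column (II: 5>-1, IV: 9>7).
Among the remaining strategies, none is strictly dominated by another pure strategy of the same player, so the elimination stops.
Surviving strategies — Row: {North, South, East}; Column: {II, IV}.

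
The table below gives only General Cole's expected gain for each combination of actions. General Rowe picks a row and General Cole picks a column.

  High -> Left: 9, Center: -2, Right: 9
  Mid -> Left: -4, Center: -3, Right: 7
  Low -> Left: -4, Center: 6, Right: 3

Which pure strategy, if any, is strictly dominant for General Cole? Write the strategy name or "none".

Left fails to dominate Center at Mid (-4<-3).
Center fails to dominate Left at High (-2<9).
Right fails to dominate Left at High (9=9).
No single strategy dominates all the others.

none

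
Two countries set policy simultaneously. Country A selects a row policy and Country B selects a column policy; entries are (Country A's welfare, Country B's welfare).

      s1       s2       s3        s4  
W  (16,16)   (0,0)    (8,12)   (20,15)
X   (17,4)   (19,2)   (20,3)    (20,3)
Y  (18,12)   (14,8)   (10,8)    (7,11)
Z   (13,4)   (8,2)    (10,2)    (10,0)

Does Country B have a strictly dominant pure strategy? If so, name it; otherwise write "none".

s1 vs s2: W: 16>0, X: 4>2, Y: 12>8, Z: 4>2.
s1 vs s3: W: 16>12, X: 4>3, Y: 12>8, Z: 4>2.
s1 vs s4: W: 16>15, X: 4>3, Y: 12>11, Z: 4>0.
s1 strictly beats every other strategy against every opponent action, so it is strictly dominant.

s1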